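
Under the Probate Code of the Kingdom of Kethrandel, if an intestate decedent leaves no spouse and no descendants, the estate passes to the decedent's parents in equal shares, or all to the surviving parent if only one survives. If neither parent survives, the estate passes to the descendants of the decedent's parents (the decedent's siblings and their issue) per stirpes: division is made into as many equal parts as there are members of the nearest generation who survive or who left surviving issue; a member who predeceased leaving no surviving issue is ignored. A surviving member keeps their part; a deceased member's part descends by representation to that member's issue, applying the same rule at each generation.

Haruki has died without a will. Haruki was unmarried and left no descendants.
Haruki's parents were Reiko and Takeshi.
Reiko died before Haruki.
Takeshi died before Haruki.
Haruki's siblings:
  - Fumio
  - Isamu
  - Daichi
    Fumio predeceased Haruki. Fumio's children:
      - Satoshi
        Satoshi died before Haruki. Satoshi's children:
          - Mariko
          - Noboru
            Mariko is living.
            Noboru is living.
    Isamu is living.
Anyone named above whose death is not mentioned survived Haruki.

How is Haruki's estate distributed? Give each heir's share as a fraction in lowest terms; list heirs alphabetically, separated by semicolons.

Daichi 1/3; Isamu 1/3; Mariko 1/6; Noboru 1/6

Neither parent survives and there are no descendants, so the estate passes to Haruki's siblings and their issue per stirpes.
The estate is divided into 3 equal shares of 1/3 among Fumio, Isamu, Daichi.
Fumio predeceased; the 1/3 allotted to Fumio's branch passes to Fumio's issue by representation.
Satoshi's line is the sole branch at this level, so the full 1/3 passes to Satoshi's issue by representation.
The 1/3 is divided into 2 equal shares of 1/6 among Mariko, Noboru.
Mariko is living and takes 1/6.
Noboru is living and takes 1/6.
Isamu is living and takes 1/3.
Daichi is living and takes 1/3.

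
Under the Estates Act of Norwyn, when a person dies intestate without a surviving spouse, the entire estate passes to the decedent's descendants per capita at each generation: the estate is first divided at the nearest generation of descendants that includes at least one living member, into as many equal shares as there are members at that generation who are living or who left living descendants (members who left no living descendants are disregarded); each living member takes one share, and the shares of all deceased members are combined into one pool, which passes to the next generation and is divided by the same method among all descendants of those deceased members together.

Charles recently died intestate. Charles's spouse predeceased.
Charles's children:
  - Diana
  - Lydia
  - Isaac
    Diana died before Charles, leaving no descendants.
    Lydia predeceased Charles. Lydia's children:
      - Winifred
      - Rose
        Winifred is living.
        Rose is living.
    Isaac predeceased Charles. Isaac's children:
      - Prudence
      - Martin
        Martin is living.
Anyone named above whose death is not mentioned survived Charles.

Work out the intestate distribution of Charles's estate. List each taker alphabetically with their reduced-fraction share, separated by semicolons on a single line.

There is no surviving spouse, so the entire estate passes to Charles's descendants per capita at each generation.
No one at generation 1 (Lydia, Isaac) is living; moving to the next generation.
At generation 2 (Winifred, Rose, Prudence, Martin) there are 4 shares of (1)/4 = 1/4 each.
Living: Winifred, Rose, Prudence, and Martin — each takes 1/4.

Martin 1/4; Prudence 1/4; Rose 1/4; Winifred 1/4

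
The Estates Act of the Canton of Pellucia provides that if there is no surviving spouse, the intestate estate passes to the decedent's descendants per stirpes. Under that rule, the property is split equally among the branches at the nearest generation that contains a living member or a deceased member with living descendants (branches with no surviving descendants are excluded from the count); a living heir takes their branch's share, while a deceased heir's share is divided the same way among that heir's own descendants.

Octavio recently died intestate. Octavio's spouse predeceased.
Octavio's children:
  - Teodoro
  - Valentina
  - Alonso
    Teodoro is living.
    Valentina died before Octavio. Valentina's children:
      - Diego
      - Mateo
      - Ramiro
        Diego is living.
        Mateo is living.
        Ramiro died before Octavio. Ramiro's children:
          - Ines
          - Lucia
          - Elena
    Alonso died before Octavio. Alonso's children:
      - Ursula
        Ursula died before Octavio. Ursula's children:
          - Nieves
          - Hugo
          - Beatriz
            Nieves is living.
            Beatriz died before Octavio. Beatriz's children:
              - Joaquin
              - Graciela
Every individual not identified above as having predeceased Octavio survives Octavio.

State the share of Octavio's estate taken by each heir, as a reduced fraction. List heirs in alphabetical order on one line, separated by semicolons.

There is no surviving spouse, so the entire estate passes to Octavio's descendants per stirpes.
The estate is divided into 3 equal shares of 1/3 among Teodoro, Valentina, Alonso.
Teodoro is living and takes 1/3.
Valentina predeceased; the 1/3 allotted to Valentina's branch passes to Valentina's issue by representation.
The 1/3 is divided into 3 equal shares of 1/9 among Diego, Mateo, Ramiro.
Diego is living and takes 1/9.
Mateo is living and takes 1/9.
Ramiro predeceased; the 1/9 allotted to Ramiro's branch passes to Ramiro's issue by representation.
The 1/9 is divided into 3 equal shares of 1/27 among Ines, Lucia, Elena.
Ines is living and takes 1/27.
Lucia is living and takes 1/27.
Elena is living and takes 1/27.
Alonso predeceased; the 1/3 allotted to Alonso's branch passes to Alonso's issue by representation.
Ursula's line is the sole branch at this level, so the full 1/3 passes to Ursula's issue by representation.
The 1/3 is divided into 3 equal shares of 1/9 among Nieves, Hugo, Beatriz.
Nieves is living and takes 1/9.
Hugo is living and takes 1/9.
Beatriz predeceased; the 1/9 allotted to Beatriz's branch passes to Beatriz's issue by representation.
The 1/9 is divided into 2 equal shares of 1/18 among Joaquin, Graciela.
Joaquin is living and takes 1/18.
Graciela is living and takes 1/18.

Diego 1/9; Elena 1/27; Graciela 1/18; Hugo 1/9; Ines 1/27; Joaquin 1/18; Lucia 1/27; Mateo 1/9; Nieves 1/9; Teodoro 1/3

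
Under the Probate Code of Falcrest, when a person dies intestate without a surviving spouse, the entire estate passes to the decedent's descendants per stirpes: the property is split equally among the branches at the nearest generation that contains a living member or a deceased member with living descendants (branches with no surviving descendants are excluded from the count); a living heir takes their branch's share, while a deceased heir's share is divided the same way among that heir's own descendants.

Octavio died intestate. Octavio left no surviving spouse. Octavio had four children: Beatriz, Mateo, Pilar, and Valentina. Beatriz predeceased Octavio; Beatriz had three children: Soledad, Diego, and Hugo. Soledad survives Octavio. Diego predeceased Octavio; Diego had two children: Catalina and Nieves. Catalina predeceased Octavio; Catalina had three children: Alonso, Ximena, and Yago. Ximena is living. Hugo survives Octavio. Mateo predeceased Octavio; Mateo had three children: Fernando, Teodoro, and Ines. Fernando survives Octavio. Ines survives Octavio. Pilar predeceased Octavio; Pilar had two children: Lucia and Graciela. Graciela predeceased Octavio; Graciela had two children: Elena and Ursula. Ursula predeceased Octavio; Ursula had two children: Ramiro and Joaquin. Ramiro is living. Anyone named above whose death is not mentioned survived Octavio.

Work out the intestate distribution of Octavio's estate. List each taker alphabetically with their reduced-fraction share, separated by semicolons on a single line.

There is no surviving spouse, so the entire estate passes to Octavio's descendants per stirpes.
The estate is divided into 4 equal shares of 1/4 among Beatriz, Mateo, Pilar, Valentina.
Beatriz predeceased; the 1/4 allotted to Beatriz's branch passes to Beatriz's issue by representation.
The 1/4 is divided into 3 equal shares of 1/12 among Soledad, Diego, Hugo.
Soledad is living and takes 1/12.
Diego predeceased; the 1/12 allotted to Diego's branch passes to Diego's issue by representation.
The 1/12 is divided into 2 equal shares of 1/24 among Catalina, Nieves.
Catalina predeceased; the 1/24 allotted to Catalina's branch passes to Catalina's issue by representation.
The 1/24 is divided into 3 equal shares of 1/72 among Alonso, Ximena, Yago.
Alonso is living and takes 1/72.
Ximena is living and takes 1/72.
Yago is living and takes 1/72.
Nieves is living and takes 1/24.
Hugo is living and takes 1/12.
Mateo predeceased; the 1/4 allotted to Mateo's branch passes to Mateo's issue by representation.
The 1/4 is divided into 3 equal shares of 1/12 among Fernando, Teodoro, Ines.
Fernando is living and takes 1/12.
Teodoro is living and takes 1/12.
Ines is living and takes 1/12.
Pilar predeceased; the 1/4 allotted to Pilar's branch passes to Pilar's issue by representation.
The 1/4 is divided into 2 equal shares of 1/8 among Lucia, Graciela.
Lucia is living and takes 1/8.
Graciela predeceased; the 1/8 allotted to Graciela's branch passes to Graciela's issue by representation.
The 1/8 is divided into 2 equal shares of 1/16 among Elena, Ursula.
Elena is living and takes 1/16.
Ursula predeceased; the 1/16 allotted to Ursula's branch passes to Ursula's issue by representation.
The 1/16 is divided into 2 equal shares of 1/32 among Ramiro, Joaquin.
Ramiro is living and takes 1/32.
Joaquin is living and takes 1/32.
Valentina is living and takes 1/4.

Alonso 1/72; Elena 1/16; Fernando 1/12; Hugo 1/12; Ines 1/12; Joaquin 1/32; Lucia 1/8; Nieves 1/24; Ramiro 1/32; Soledad 1/12; Teodoro 1/12; Valentina 1/4; Ximena 1/72; Yago 1/72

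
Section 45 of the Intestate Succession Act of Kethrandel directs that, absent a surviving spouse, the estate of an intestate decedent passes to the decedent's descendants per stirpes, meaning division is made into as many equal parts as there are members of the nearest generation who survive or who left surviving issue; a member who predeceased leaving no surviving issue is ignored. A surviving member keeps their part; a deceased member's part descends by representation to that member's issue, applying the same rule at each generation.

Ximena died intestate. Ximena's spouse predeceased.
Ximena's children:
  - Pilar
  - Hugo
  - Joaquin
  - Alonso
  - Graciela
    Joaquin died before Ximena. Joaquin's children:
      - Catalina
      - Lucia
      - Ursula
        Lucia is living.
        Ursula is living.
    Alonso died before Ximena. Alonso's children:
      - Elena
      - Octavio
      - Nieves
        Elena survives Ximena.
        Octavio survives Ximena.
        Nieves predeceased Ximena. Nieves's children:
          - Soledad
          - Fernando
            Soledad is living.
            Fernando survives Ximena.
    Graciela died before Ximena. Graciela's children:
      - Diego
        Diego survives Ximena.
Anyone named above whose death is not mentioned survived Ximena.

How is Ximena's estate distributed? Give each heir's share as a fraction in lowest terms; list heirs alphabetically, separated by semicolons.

Catalina 1/15; Diego 1/5; Elena 1/15; Fernando 1/30; Hugo 1/5; Lucia 1/15; Octavio 1/15; Pilar 1/5; Soledad 1/30; Ursula 1/15

There is no surviving spouse, so the entire estate passes to Ximena's descendants per stirpes.
The estate is divided into 5 equal shares of 1/5 among Pilar, Hugo, Joaquin, Alonso, Graciela.
Pilar is living and takes 1/5.
Hugo is living and takes 1/5.
Joaquin predeceased; the 1/5 allotted to Joaquin's branch passes to Joaquin's issue by representation.
The 1/5 is divided into 3 equal shares of 1/15 among Catalina, Lucia, Ursula.
Catalina is living and takes 1/15.
Lucia is living and takes 1/15.
Ursula is living and takes 1/15.
Alonso predeceased; the 1/5 allotted to Alonso's branch passes to Alonso's issue by representation.
The 1/5 is divided into 3 equal shares of 1/15 among Elena, Octavio, Nieves.
Elena is living and takes 1/15.
Octavio is living and takes 1/15.
Nieves predeceased; the 1/15 allotted to Nieves's branch passes to Nieves's issue by representation.
The 1/15 is divided into 2 equal shares of 1/30 among Soledad, Fernando.
Soledad is living and takes 1/30.
Fernando is living and takes 1/30.
Graciela predeceased; the 1/5 allotted to Graciela's branch passes to Graciela's issue by representation.
Diego is the sole taker at this level and receives the full 1/5.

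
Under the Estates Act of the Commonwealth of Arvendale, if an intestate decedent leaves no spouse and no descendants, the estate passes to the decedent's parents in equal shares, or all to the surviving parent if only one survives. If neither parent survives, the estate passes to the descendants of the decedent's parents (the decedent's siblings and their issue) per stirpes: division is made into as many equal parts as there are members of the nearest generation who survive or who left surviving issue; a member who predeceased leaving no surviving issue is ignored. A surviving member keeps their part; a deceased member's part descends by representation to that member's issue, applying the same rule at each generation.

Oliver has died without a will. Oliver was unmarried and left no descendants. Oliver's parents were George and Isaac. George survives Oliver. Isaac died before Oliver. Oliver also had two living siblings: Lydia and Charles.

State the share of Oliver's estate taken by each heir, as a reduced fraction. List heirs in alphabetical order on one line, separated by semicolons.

George 1

Only one parent, George, survives, so George takes the entire estate. The siblings take nothing because a surviving parent has priority.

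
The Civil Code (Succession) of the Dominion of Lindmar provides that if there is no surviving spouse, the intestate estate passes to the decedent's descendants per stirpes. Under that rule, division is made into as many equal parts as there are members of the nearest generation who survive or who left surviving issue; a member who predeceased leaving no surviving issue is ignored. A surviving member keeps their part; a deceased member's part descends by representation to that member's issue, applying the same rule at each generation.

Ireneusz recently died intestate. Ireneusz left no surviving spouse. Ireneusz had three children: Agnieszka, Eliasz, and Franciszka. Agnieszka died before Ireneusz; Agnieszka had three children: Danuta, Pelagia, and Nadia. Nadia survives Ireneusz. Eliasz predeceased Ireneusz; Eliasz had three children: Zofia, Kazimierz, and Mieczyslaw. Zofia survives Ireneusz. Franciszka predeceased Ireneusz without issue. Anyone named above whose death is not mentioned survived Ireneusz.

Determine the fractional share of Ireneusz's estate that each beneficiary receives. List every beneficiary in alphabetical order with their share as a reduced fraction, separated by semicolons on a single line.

There is no surviving spouse, so the entire estate passes to Ireneusz's descendants per stirpes.
Franciszka left no surviving issue, so that branch lapses and is disregarded.
The estate is divided into 2 equal shares of 1/2 among Agnieszka, Eliasz.
Agnieszka predeceased; the 1/2 allotted to Agnieszka's branch passes to Agnieszka's issue by representation.
The 1/2 is divided into 3 equal shares of 1/6 among Danuta, Pelagia, Nadia.
Danuta is living and takes 1/6.
Pelagia is living and takes 1/6.
Nadia is living and takes 1/6.
Eliasz predeceased; the 1/2 allotted to Eliasz's branch passes to Eliasz's issue by representation.
The 1/2 is divided into 3 equal shares of 1/6 among Zofia, Kazimierz, Mieczyslaw.
Zofia is living and takes 1/6.
Kazimierz is living and takes 1/6.
Mieczyslaw is living and takes 1/6.

Danuta 1/6; Kazimierz 1/6; Mieczyslaw 1/6; Nadia 1/6; Pelagia 1/6; Zofia 1/6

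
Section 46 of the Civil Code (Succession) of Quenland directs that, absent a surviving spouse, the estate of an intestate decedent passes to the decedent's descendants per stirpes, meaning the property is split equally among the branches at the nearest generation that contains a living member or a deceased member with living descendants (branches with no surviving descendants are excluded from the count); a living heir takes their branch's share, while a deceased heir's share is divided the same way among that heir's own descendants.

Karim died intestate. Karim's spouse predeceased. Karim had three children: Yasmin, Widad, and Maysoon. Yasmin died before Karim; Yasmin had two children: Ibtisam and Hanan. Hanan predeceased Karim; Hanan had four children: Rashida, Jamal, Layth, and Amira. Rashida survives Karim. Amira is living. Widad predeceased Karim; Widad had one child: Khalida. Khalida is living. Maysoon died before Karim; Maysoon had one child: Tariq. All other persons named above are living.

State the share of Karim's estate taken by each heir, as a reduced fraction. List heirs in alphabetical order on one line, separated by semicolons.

There is no surviving spouse, so the entire estate passes to Karim's descendants per stirpes.
The estate is divided into 3 equal shares of 1/3 among Yasmin, Widad, Maysoon.
Yasmin predeceased; the 1/3 allotted to Yasmin's branch passes to Yasmin's issue by representation.
The 1/3 is divided into 2 equal shares of 1/6 among Ibtisam, Hanan.
Ibtisam is living and takes 1/6.
Hanan predeceased; the 1/6 allotted to Hanan's branch passes to Hanan's issue by representation.
The 1/6 is divided into 4 equal shares of 1/24 among Rashida, Jamal, Layth, Amira.
Rashida is living and takes 1/24.
Jamal is living and takes 1/24.
Layth is living and takes 1/24.
Amira is living and takes 1/24.
Widad predeceased; the 1/3 allotted to Widad's branch passes to Widad's issue by representation.
Khalida is the sole taker at this level and receives the full 1/3.
Maysoon predeceased; the 1/3 allotted to Maysoon's branch passes to Maysoon's issue by representation.
Tariq is the sole taker at this level and receives the full 1/3.

Amira 1/24; Ibtisam 1/6; Jamal 1/24; Khalida 1/3; Layth 1/24; Rashida 1/24; Tariq 1/3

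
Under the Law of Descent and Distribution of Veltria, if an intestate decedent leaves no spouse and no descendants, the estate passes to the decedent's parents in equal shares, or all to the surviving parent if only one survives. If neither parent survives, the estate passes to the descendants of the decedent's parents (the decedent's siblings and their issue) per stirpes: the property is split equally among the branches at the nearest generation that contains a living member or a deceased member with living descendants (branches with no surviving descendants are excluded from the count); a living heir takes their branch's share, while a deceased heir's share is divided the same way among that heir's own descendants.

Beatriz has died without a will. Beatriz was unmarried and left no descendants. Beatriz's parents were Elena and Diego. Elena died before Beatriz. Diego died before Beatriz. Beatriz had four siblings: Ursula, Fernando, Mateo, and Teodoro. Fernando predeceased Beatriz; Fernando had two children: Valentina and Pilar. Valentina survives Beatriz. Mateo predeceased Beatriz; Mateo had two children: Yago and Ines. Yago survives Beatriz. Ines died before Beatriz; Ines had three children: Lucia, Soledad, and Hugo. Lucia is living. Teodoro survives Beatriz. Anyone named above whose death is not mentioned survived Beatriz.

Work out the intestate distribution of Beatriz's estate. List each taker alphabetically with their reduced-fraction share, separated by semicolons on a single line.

Neither parent survives and there are no descendants, so the estate passes to Beatriz's siblings and their issue per stirpes.
The estate is divided into 4 equal shares of 1/4 among Ursula, Fernando, Mateo, Teodoro.
Ursula is living and takes 1/4.
Fernando predeceased; the 1/4 allotted to Fernando's branch passes to Fernando's issue by representation.
The 1/4 is divided into 2 equal shares of 1/8 among Valentina, Pilar.
Valentina is living and takes 1/8.
Pilar is living and takes 1/8.
Mateo predeceased; the 1/4 allotted to Mateo's branch passes to Mateo's issue by representation.
The 1/4 is divided into 2 equal shares of 1/8 among Yago, Ines.
Yago is living and takes 1/8.
Ines predeceased; the 1/8 allotted to Ines's branch passes to Ines's issue by representation.
The 1/8 is divided into 3 equal shares of 1/24 among Lucia, Soledad, Hugo.
Lucia is living and takes 1/24.
Soledad is living and takes 1/24.
Hugo is living and takes 1/24.
Teodoro is living and takes 1/4.

Hugo 1/24; Lucia 1/24; Pilar 1/8; Soledad 1/24; Teodoro 1/4; Ursula 1/4; Valentina 1/8; Yago 1/8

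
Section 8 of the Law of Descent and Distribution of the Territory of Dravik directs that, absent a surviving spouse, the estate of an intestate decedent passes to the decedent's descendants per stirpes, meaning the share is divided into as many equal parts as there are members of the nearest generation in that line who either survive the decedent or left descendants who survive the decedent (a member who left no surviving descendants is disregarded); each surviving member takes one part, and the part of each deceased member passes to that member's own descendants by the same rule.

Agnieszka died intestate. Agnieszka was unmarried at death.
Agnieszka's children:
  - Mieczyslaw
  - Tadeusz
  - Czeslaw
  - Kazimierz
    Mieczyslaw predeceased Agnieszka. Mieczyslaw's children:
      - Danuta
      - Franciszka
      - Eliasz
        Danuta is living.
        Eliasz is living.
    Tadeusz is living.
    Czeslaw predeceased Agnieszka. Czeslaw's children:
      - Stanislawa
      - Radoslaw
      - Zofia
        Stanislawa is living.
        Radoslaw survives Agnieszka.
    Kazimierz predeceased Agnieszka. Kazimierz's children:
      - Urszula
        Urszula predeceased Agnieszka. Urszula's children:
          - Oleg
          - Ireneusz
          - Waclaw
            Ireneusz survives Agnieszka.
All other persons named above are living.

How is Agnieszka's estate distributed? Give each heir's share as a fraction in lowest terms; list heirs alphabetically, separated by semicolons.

There is no surviving spouse, so the entire estate passes to Agnieszka's descendants per stirpes.
The estate is divided into 4 equal shares of 1/4 among Mieczyslaw, Tadeusz, Czeslaw, Kazimierz.
Mieczyslaw predeceased; the 1/4 allotted to Mieczyslaw's branch passes to Mieczyslaw's issue by representation.
The 1/4 is divided into 3 equal shares of 1/12 among Danuta, Franciszka, Eliasz.
Danuta is living and takes 1/12.
Franciszka is living and takes 1/12.
Eliasz is living and takes 1/12.
Tadeusz is living and takes 1/4.
Czeslaw predeceased; the 1/4 allotted to Czeslaw's branch passes to Czeslaw's issue by representation.
The 1/4 is divided into 3 equal shares of 1/12 among Stanislawa, Radoslaw, Zofia.
Stanislawa is living and takes 1/12.
Radoslaw is living and takes 1/12.
Zofia is living and takes 1/12.
Kazimierz predeceased; the 1/4 allotted to Kazimierz's branch passes to Kazimierz's issue by representation.
Urszula's line is the sole branch at this level, so the full 1/4 passes to Urszula's issue by representation.
The 1/4 is divided into 3 equal shares of 1/12 among Oleg, Ireneusz, Waclaw.
Oleg is living and takes 1/12.
Ireneusz is living and takes 1/12.
Waclaw is living and takes 1/12.

Danuta 1/12; Eliasz 1/12; Franciszka 1/12; Ireneusz 1/12; Oleg 1/12; Radoslaw 1/12; Stanislawa 1/12; Tadeusz 1/4; Waclaw 1/12; Zofia 1/12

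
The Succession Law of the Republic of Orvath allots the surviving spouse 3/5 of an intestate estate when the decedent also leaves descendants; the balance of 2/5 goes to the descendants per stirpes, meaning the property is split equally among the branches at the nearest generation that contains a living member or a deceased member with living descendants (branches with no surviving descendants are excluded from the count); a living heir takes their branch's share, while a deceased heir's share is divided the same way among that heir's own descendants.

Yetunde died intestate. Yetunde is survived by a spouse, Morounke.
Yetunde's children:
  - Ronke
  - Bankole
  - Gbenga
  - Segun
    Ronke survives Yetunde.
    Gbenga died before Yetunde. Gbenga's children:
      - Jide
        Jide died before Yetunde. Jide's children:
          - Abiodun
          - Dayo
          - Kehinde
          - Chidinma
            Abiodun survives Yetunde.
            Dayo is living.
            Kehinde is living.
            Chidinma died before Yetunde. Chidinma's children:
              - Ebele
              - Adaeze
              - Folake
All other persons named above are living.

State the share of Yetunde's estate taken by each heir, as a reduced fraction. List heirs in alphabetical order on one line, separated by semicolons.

Abiodun 1/40; Adaeze 1/120; Bankole 1/10; Dayo 1/40; Ebele 1/120; Folake 1/120; Kehinde 1/40; Morounke 3/5; Ronke 1/10; Segun 1/10

Morounke, as surviving spouse, takes 3/5.
The remaining 2/5 passes to Yetunde's descendants per stirpes.
The 2/5 is divided into 4 equal shares of 1/10 among Ronke, Bankole, Gbenga, Segun.
Ronke is living and takes 1/10.
Bankole is living and takes 1/10.
Gbenga predeceased; the 1/10 allotted to Gbenga's branch passes to Gbenga's issue by representation.
Jide's line is the sole branch at this level, so the full 1/10 passes to Jide's issue by representation.
The 1/10 is divided into 4 equal shares of 1/40 among Abiodun, Dayo, Kehinde, Chidinma.
Abiodun is living and takes 1/40.
Dayo is living and takes 1/40.
Kehinde is living and takes 1/40.
Chidinma predeceased; the 1/40 allotted to Chidinma's branch passes to Chidinma's issue by representation.
The 1/40 is divided into 3 equal shares of 1/120 among Ebele, Adaeze, Folake.
Ebele is living and takes 1/120.
Adaeze is living and takes 1/120.
Folake is living and takes 1/120.
Segun is living and takes 1/10.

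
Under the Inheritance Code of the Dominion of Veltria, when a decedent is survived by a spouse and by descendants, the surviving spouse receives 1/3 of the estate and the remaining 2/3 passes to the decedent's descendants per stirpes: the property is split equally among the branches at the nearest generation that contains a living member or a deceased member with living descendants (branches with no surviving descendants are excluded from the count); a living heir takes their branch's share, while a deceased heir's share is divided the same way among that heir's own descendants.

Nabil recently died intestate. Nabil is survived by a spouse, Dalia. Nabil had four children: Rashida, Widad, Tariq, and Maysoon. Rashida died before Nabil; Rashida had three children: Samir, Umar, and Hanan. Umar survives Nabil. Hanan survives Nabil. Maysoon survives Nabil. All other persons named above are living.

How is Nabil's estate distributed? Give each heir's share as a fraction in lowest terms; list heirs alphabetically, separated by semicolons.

Dalia, as surviving spouse, takes 1/3.
The remaining 2/3 passes to Nabil's descendants per stirpes.
The 2/3 is divided into 4 equal shares of 1/6 among Rashida, Widad, Tariq, Maysoon.
Rashida predeceased; the 1/6 allotted to Rashida's branch passes to Rashida's issue by representation.
The 1/6 is divided into 3 equal shares of 1/18 among Samir, Umar, Hanan.
Samir is living and takes 1/18.
Umar is living and takes 1/18.
Hanan is living and takes 1/18.
Widad is living and takes 1/6.
Tariq is living and takes 1/6.
Maysoon is living and takes 1/6.

Dalia 1/3; Hanan 1/18; Maysoon 1/6; Samir 1/18; Tariq 1/6; Umar 1/18; Widad 1/6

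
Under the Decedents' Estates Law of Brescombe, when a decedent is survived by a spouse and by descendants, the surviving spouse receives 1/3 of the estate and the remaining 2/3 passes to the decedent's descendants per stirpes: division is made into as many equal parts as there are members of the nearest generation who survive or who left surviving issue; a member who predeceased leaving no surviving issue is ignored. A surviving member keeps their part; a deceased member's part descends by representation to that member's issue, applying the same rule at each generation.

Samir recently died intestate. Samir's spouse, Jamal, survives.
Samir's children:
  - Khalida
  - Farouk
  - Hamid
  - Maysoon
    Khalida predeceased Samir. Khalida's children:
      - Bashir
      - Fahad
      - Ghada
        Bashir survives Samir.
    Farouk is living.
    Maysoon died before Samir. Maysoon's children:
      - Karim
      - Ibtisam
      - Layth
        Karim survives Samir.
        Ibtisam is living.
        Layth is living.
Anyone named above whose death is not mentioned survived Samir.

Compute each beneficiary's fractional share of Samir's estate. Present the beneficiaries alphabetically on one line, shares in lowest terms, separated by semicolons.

Jamal, as surviving spouse, takes 1/3.
The remaining 2/3 passes to Samir's descendants per stirpes.
The 2/3 is divided into 4 equal shares of 1/6 among Khalida, Farouk, Hamid, Maysoon.
Khalida predeceased; the 1/6 allotted to Khalida's branch passes to Khalida's issue by representation.
The 1/6 is divided into 3 equal shares of 1/18 among Bashir, Fahad, Ghada.
Bashir is living and takes 1/18.
Fahad is living and takes 1/18.
Ghada is living and takes 1/18.
Farouk is living and takes 1/6.
Hamid is living and takes 1/6.
Maysoon predeceased; the 1/6 allotted to Maysoon's branch passes to Maysoon's issue by representation.
The 1/6 is divided into 3 equal shares of 1/18 among Karim, Ibtisam, Layth.
Karim is living and takes 1/18.
Ibtisam is living and takes 1/18.
Layth is living and takes 1/18.

Bashir 1/18; Fahad 1/18; Farouk 1/6; Ghada 1/18; Hamid 1/6; Ibtisam 1/18; Jamal 1/3; Karim 1/18; Layth 1/18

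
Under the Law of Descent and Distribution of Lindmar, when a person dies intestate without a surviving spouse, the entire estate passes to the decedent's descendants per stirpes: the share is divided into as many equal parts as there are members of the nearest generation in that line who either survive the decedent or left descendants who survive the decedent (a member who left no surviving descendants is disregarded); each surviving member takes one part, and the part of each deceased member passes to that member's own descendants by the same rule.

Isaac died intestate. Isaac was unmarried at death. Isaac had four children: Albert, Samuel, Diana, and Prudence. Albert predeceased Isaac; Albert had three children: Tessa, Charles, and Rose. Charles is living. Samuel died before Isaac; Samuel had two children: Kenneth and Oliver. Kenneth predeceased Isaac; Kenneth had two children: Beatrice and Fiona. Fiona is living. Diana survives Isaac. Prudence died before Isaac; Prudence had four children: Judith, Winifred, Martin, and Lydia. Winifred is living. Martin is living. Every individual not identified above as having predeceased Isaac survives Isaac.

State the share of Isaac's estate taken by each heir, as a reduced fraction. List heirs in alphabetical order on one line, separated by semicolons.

There is no surviving spouse, so the entire estate passes to Isaac's descendants per stirpes.
The estate is divided into 4 equal shares of 1/4 among Albert, Samuel, Diana, Prudence.
Albert predeceased; the 1/4 allotted to Albert's branch passes to Albert's issue by representation.
The 1/4 is divided into 3 equal shares of 1/12 among Tessa, Charles, Rose.
Tessa is living and takes 1/12.
Charles is living and takes 1/12.
Rose is living and takes 1/12.
Samuel predeceased; the 1/4 allotted to Samuel's branch passes to Samuel's issue by representation.
The 1/4 is divided into 2 equal shares of 1/8 among Kenneth, Oliver.
Kenneth predeceased; the 1/8 allotted to Kenneth's branch passes to Kenneth's issue by representation.
The 1/8 is divided into 2 equal shares of 1/16 among Beatrice, Fiona.
Beatrice is living and takes 1/16.
Fiona is living and takes 1/16.
Oliver is living and takes 1/8.
Diana is living and takes 1/4.
Prudence predeceased; the 1/4 allotted to Prudence's branch passes to Prudence's issue by representation.
The 1/4 is divided into 4 equal shares of 1/16 among Judith, Winifred, Martin, Lydia.
Judith is living and takes 1/16.
Winifred is living and takes 1/16.
Martin is living and takes 1/16.
Lydia is living and takes 1/16.

Beatrice 1/16; Charles 1/12; Diana 1/4; Fiona 1/16; Judith 1/16; Lydia 1/16; Martin 1/16; Oliver 1/8; Rose 1/12; Tessa 1/12; Winifred 1/16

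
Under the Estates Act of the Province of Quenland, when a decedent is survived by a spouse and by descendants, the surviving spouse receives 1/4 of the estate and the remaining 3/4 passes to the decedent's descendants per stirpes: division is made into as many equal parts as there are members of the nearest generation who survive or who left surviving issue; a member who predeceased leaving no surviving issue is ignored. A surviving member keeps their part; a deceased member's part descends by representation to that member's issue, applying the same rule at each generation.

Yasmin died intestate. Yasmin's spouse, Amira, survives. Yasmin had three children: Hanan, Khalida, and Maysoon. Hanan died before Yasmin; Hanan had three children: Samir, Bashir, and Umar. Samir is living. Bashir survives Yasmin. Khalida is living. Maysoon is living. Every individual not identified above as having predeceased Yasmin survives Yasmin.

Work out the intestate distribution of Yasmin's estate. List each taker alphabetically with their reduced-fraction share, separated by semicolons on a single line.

Amira 1/4; Bashir 1/12; Khalida 1/4; Maysoon 1/4; Samir 1/12; Umar 1/12

Amira, as surviving spouse, takes 1/4.
The remaining 3/4 passes to Yasmin's descendants per stirpes.
The 3/4 is divided into 3 equal shares of 1/4 among Hanan, Khalida, Maysoon.
Hanan predeceased; the 1/4 allotted to Hanan's branch passes to Hanan's issue by representation.
The 1/4 is divided into 3 equal shares of 1/12 among Samir, Bashir, Umar.
Samir is living and takes 1/12.
Bashir is living and takes 1/12.
Umar is living and takes 1/12.
Khalida is living and takes 1/4.
Maysoon is living and takes 1/4.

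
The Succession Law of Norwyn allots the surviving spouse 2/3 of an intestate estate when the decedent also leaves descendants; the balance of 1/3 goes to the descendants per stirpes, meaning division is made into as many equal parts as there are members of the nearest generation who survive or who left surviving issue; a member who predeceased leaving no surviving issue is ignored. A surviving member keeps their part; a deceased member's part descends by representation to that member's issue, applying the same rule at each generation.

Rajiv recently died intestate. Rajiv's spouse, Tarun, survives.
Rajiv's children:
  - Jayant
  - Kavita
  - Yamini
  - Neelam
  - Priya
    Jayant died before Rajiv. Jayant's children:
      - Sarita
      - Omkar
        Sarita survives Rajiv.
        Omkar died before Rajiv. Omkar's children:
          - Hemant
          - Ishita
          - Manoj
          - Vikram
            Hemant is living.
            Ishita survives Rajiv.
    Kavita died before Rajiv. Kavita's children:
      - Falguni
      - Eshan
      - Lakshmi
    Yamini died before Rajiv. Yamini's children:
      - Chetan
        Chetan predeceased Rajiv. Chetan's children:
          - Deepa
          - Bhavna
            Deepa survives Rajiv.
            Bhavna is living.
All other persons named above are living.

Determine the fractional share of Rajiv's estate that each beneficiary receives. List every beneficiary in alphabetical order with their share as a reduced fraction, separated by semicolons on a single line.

Tarun, as surviving spouse, takes 2/3.
The remaining 1/3 passes to Rajiv's descendants per stirpes.
The 1/3 is divided into 5 equal shares of 1/15 among Jayant, Kavita, Yamini, Neelam, Priya.
Jayant predeceased; the 1/15 allotted to Jayant's branch passes to Jayant's issue by representation.
The 1/15 is divided into 2 equal shares of 1/30 among Sarita, Omkar.
Sarita is living and takes 1/30.
Omkar predeceased; the 1/30 allotted to Omkar's branch passes to Omkar's issue by representation.
The 1/30 is divided into 4 equal shares of 1/120 among Hemant, Ishita, Manoj, Vikram.
Hemant is living and takes 1/120.
Ishita is living and takes 1/120.
Manoj is living and takes 1/120.
Vikram is living and takes 1/120.
Kavita predeceased; the 1/15 allotted to Kavita's branch passes to Kavita's issue by representation.
The 1/15 is divided into 3 equal shares of 1/45 among Falguni, Eshan, Lakshmi.
Falguni is living and takes 1/45.
Eshan is living and takes 1/45.
Lakshmi is living and takes 1/45.
Yamini predeceased; the 1/15 allotted to Yamini's branch passes to Yamini's issue by representation.
Chetan's line is the sole branch at this level, so the full 1/15 passes to Chetan's issue by representation.
The 1/15 is divided into 2 equal shares of 1/30 among Deepa, Bhavna.
Deepa is living and takes 1/30.
Bhavna is living and takes 1/30.
Neelam is living and takes 1/15.
Priya is living and takes 1/15.

Bhavna 1/30; Deepa 1/30; Eshan 1/45; Falguni 1/45; Hemant 1/120; Ishita 1/120; Lakshmi 1/45; Manoj 1/120; Neelam 1/15; Priya 1/15; Sarita 1/30; Tarun 2/3; Vikram 1/120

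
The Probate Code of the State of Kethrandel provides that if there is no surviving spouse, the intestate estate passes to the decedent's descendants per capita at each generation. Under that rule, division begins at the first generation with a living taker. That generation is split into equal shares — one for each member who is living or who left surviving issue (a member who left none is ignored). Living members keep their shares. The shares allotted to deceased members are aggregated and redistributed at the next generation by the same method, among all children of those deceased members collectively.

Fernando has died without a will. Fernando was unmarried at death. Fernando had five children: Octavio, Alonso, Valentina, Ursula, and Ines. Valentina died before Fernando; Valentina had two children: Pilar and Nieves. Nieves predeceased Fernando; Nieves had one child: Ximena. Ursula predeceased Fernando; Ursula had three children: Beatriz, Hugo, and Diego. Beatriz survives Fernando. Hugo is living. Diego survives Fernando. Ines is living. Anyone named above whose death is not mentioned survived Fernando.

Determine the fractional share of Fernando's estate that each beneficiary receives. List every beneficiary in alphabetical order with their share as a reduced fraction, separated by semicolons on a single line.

There is no surviving spouse, so the entire estate passes to Fernando's descendants per capita at each generation.
At generation 1 (Octavio, Alonso, Valentina, Ursula, Ines) there are 5 shares of (1)/5 = 1/5 each.
Living: Octavio, Alonso, and Ines — each takes 1/5.
Deceased: Valentina and Ursula. Their combined 2/5 is pooled and carried to generation 2.
At generation 2 (Pilar, Nieves, Beatriz, Hugo, Diego) there are 5 shares of (2/5)/5 = 2/25 each.
Living: Pilar, Beatriz, Hugo, and Diego — each takes 2/25.
Deceased: Nieves. That 2/25 share is carried to generation 3.
At generation 3 (Ximena) there are 1 shares of (2/25)/1 = 2/25 each.
Living: Ximena — each takes 2/25.

Alonso 1/5; Beatriz 2/25; Diego 2/25; Hugo 2/25; Ines 1/5; Octavio 1/5; Pilar 2/25; Ximena 2/25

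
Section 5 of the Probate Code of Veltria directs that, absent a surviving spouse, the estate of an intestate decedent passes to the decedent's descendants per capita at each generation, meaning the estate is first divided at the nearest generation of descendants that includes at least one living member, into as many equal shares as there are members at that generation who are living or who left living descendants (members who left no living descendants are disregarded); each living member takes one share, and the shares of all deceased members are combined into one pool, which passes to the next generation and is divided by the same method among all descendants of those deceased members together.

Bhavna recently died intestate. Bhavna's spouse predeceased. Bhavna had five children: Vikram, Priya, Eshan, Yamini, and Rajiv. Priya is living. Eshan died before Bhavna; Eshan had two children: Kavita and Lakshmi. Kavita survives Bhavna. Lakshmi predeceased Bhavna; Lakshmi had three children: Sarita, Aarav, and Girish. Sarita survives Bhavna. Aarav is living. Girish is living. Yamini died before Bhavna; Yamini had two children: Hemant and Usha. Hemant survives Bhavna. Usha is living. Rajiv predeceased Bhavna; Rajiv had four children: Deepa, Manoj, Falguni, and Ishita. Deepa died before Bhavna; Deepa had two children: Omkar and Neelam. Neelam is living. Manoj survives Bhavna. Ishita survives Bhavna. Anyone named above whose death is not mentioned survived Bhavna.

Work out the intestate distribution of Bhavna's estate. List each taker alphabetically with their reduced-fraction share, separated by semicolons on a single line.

Aarav 3/100; Falguni 3/40; Girish 3/100; Hemant 3/40; Ishita 3/40; Kavita 3/40; Manoj 3/40; Neelam 3/100; Omkar 3/100; Priya 1/5; Sarita 3/100; Usha 3/40; Vikram 1/5

There is no surviving spouse, so the entire estate passes to Bhavna's descendants per capita at each generation.
At generation 1 (Vikram, Priya, Eshan, Yamini, Rajiv) there are 5 shares of (1)/5 = 1/5 each.
Living: Vikram and Priya — each takes 1/5.
Deceased: Eshan, Yamini, and Rajiv. Their combined 3/5 is pooled and carried to generation 2.
At generation 2 (Kavita, Lakshmi, Hemant, Usha, Deepa, Manoj, Falguni, Ishita) there are 8 shares of (3/5)/8 = 3/40 each.
Living: Kavita, Hemant, Usha, Manoj, Falguni, and Ishita — each takes 3/40.
Deceased: Lakshmi and Deepa. Their combined 3/20 is pooled and carried to generation 3.
At generation 3 (Sarita, Aarav, Girish, Omkar, Neelam) there are 5 shares of (3/20)/5 = 3/100 each.
Living: Sarita, Aarav, Girish, Omkar, and Neelam — each takes 3/100.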